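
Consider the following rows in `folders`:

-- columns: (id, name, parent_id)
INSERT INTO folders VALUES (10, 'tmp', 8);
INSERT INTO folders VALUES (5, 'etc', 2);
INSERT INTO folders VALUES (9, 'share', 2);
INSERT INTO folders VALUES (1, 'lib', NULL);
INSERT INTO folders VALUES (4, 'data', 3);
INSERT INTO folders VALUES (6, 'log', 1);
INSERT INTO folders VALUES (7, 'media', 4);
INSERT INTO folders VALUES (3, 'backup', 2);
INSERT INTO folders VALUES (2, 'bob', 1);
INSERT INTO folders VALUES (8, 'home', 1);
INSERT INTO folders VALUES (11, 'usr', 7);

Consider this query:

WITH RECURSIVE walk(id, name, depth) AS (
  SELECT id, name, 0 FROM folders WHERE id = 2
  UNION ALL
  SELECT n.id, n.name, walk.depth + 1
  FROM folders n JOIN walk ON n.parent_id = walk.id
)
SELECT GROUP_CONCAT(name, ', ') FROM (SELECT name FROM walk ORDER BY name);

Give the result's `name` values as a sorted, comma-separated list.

backup, bob, data, etc, media, share, usr

Base: id=2 (bob) at depth 0.
Iteration 1: rows with parent_id in {2} -> backup (id 3, depth 1), etc (id 5, depth 1), share (id 9, depth 1).
Iteration 2: rows with parent_id in {3,5,9} -> data (id 4, depth 2).
Iteration 3: rows with parent_id in {4} -> media (id 7, depth 3).
Iteration 4: rows with parent_id in {7} -> usr (id 11, depth 4).
Iteration 5: no rows with parent_id in {11}; recursion stops.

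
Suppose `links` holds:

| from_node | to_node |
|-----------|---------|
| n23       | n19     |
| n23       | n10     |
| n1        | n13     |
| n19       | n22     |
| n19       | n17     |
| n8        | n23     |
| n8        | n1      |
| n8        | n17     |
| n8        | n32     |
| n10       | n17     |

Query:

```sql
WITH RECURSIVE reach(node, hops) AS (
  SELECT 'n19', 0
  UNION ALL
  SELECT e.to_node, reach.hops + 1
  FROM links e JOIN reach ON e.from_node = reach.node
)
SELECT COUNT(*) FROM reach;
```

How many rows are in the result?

Base: (n19, hops=0).
Iteration 1: edges from {n19} -> (n17, hops=1), (n22, hops=1).
Iteration 2: no outgoing edges from {n17,n22}; recursion stops.
Total rows emitted: 3.

3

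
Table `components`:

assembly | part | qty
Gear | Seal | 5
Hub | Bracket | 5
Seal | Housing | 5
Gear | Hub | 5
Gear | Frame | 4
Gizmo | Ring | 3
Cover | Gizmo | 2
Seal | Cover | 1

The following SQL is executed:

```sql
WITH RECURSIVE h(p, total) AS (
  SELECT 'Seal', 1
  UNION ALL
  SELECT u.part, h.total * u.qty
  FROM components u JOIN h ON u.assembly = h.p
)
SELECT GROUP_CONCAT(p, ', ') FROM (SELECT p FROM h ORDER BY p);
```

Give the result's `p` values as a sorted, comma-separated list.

Base: (Seal, total=1).
Iteration 1: components of {Seal} -> Cover = 1*1 = 1, Housing = 1*5 = 5.
Iteration 2: components of {Cover,Housing} -> Gizmo = 1*2 = 2.
Iteration 3: components of {Gizmo} -> Ring = 2*3 = 6.
Iteration 4: no further components; recursion stops.

Cover, Gizmo, Housing, Ring, Seal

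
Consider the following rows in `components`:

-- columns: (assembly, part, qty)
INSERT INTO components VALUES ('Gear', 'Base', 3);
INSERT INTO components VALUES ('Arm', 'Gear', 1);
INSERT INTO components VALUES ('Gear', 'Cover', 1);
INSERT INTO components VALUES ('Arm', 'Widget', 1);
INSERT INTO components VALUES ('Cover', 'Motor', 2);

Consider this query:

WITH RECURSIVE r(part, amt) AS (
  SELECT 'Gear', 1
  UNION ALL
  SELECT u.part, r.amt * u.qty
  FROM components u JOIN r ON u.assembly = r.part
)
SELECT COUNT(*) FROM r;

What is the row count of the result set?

Base: (Gear, amt=1).
Iteration 1: components of {Gear} -> Base = 1*3 = 3, Cover = 1*1 = 1.
Iteration 2: components of {Base,Cover} -> Motor = 1*2 = 2.
Iteration 3: no further components; recursion stops.
Total rows emitted: 4.

4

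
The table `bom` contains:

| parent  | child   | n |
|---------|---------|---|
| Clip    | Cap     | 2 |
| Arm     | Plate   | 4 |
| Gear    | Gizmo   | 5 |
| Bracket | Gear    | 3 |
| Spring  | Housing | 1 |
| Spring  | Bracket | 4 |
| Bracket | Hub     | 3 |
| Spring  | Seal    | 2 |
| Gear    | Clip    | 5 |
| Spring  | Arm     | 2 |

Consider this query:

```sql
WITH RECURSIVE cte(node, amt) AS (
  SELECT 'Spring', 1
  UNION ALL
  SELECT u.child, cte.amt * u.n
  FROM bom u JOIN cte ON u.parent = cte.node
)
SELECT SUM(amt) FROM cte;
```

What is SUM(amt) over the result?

Base: (Spring, amt=1).
Iteration 1: components of {Spring} -> Arm = 1*2 = 2, Bracket = 1*4 = 4, Housing = 1*1 = 1, Seal = 1*2 = 2.
Iteration 2: components of {Arm,Bracket,Housing,Seal} -> Gear = 4*3 = 12, Hub = 4*3 = 12, Plate = 2*4 = 8.
Iteration 3: components of {Gear,Hub,Plate} -> Clip = 12*5 = 60, Gizmo = 12*5 = 60.
Iteration 4: components of {Clip,Gizmo} -> Cap = 60*2 = 120.
Iteration 5: no further components; recursion stops.
SUM(amt) = 1 + 1 + 2 + 2 + 4 + 8 + 12 + 12 + 60 + 60 + 120 = 282.

282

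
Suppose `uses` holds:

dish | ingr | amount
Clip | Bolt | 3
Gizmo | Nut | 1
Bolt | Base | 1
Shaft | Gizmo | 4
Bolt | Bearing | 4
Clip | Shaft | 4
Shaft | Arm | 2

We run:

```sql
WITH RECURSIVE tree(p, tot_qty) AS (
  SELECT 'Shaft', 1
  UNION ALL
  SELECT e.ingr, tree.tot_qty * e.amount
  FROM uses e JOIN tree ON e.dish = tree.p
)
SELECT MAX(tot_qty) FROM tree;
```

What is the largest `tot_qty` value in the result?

Base: (Shaft, tot_qty=1).
Iteration 1: components of {Shaft} -> Arm = 1*2 = 2, Gizmo = 1*4 = 4.
Iteration 2: components of {Arm,Gizmo} -> Nut = 4*1 = 4.
Iteration 3: no further components; recursion stops.
tot_qty values: 1, 2, 4, 4; the maximum is 4.

4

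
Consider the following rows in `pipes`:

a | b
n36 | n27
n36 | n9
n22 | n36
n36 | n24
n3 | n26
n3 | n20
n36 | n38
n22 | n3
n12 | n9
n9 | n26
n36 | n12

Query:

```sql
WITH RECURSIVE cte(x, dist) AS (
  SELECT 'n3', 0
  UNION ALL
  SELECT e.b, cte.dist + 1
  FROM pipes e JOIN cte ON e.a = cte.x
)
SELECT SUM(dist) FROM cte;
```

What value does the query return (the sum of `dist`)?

2

Base: (n3, dist=0).
Iteration 1: edges from {n3} -> (n20, dist=1), (n26, dist=1).
Iteration 2: no outgoing edges from {n20,n26}; recursion stops.
SUM(dist) = 0 + 1 + 1 = 2.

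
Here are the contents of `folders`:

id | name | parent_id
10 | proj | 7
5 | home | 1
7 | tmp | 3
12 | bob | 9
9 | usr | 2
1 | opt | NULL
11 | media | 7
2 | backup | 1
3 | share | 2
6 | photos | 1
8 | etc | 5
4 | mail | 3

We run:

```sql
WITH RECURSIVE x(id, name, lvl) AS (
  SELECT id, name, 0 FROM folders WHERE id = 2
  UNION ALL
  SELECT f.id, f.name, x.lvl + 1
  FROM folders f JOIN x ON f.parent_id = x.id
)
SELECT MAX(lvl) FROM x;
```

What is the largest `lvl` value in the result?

3

Base: id=2 (backup) at lvl 0.
Iteration 1: rows with parent_id in {2} -> share (id 3, lvl 1), usr (id 9, lvl 1).
Iteration 2: rows with parent_id in {3,9} -> mail (id 4, lvl 2), tmp (id 7, lvl 2), bob (id 12, lvl 2).
Iteration 3: rows with parent_id in {4,7,12} -> proj (id 10, lvl 3), media (id 11, lvl 3).
Iteration 4: no rows with parent_id in {10,11}; recursion stops.
lvl values: 0, 1, 1, 2, 2, 2, 3, 3; the maximum is 3.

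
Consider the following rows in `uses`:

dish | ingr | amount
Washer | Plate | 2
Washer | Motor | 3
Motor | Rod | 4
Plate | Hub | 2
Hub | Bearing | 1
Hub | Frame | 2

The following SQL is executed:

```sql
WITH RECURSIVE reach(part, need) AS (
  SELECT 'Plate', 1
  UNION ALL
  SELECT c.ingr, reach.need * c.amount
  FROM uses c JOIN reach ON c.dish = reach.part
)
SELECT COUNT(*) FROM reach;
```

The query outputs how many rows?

Base: (Plate, need=1).
Iteration 1: components of {Plate} -> Hub = 1*2 = 2.
Iteration 2: components of {Hub} -> Bearing = 2*1 = 2, Frame = 2*2 = 4.
Iteration 3: no further components; recursion stops.
Total rows emitted: 4.

4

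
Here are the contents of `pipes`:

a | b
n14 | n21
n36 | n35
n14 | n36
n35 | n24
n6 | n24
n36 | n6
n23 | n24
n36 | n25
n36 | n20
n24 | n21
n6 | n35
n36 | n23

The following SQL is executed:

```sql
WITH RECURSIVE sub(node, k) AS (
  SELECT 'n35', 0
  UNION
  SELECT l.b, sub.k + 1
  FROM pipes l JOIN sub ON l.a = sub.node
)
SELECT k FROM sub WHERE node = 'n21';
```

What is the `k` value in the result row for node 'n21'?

Base: (n35, k=0).
Iteration 1: edges from {n35} -> (n24, k=1).
Iteration 2: edges from {n24} -> (n21, k=2).
Iteration 3: no outgoing edges from {n21}; recursion stops.

2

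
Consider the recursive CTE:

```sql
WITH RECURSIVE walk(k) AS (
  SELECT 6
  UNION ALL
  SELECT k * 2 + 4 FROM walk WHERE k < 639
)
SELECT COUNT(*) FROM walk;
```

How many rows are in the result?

Base: k=6.
Iteration 1: 6 < 639 holds -> k = 6 * 2 + 4 = 16.
Iteration 2: 16 < 639 holds -> k = 16 * 2 + 4 = 36.
Iteration 3: 36 < 639 holds -> k = 36 * 2 + 4 = 76.
Iteration 4: 76 < 639 holds -> k = 76 * 2 + 4 = 156.
Iteration 5: 156 < 639 holds -> k = 156 * 2 + 4 = 316.
Iteration 6: 316 < 639 holds -> k = 316 * 2 + 4 = 636.
Iteration 7: 636 < 639 holds -> k = 636 * 2 + 4 = 1276.
Iteration 8: 1276 < 639 fails; recursion stops.
Total rows emitted: 8.

8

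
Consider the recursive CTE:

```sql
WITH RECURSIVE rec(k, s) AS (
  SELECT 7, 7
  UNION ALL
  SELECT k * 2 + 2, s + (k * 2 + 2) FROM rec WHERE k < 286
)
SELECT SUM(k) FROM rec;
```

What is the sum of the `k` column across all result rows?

555

Base: k=7, s=7.
Iteration 1: 7 < 286 holds -> k = 7 * 2 + 2 = 16, s = 7 + 16 = 23.
Iteration 2: 16 < 286 holds -> k = 16 * 2 + 2 = 34, s = 23 + 34 = 57.
Iteration 3: 34 < 286 holds -> k = 34 * 2 + 2 = 70, s = 57 + 70 = 127.
Iteration 4: 70 < 286 holds -> k = 70 * 2 + 2 = 142, s = 127 + 142 = 269.
Iteration 5: 142 < 286 holds -> k = 142 * 2 + 2 = 286, s = 269 + 286 = 555.
Iteration 6: 286 < 286 fails; recursion stops.
SUM(k) = 7 + 16 + 34 + 70 + 142 + 286 = 555.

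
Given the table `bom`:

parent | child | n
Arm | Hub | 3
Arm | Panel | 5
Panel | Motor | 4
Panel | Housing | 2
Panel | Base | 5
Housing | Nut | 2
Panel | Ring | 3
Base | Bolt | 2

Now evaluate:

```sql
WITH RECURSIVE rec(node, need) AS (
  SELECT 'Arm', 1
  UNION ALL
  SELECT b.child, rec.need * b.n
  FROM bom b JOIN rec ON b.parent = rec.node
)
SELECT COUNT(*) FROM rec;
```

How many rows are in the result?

Base: (Arm, need=1).
Iteration 1: components of {Arm} -> Hub = 1*3 = 3, Panel = 1*5 = 5.
Iteration 2: components of {Hub,Panel} -> Base = 5*5 = 25, Housing = 5*2 = 10, Motor = 5*4 = 20, Ring = 5*3 = 15.
Iteration 3: components of {Base,Housing,Motor,Ring} -> Bolt = 25*2 = 50, Nut = 10*2 = 20.
Iteration 4: no further components; recursion stops.
Total rows emitted: 9.

9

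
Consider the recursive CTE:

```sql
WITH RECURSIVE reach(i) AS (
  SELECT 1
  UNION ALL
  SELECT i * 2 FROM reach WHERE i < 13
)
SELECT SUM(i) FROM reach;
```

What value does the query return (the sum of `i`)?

Base: i=1.
Iteration 1: 1 < 13 holds -> i = 1 * 2 = 2.
Iteration 2: 2 < 13 holds -> i = 2 * 2 = 4.
Iteration 3: 4 < 13 holds -> i = 4 * 2 = 8.
Iteration 4: 8 < 13 holds -> i = 8 * 2 = 16.
Iteration 5: 16 < 13 fails; recursion stops.
SUM(i) = 1 + 2 + 4 + 8 + 16 = 31.

31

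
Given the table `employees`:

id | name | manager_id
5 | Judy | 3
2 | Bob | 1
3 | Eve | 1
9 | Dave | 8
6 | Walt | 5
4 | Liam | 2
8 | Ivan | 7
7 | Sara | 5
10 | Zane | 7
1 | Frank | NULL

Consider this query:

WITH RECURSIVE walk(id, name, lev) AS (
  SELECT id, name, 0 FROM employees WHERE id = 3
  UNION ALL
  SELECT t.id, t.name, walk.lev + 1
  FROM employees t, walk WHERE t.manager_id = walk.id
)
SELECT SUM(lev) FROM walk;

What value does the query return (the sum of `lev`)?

Base: id=3 (Eve) at lev 0.
Iteration 1: rows with manager_id in {3} -> Judy (id 5, lev 1).
Iteration 2: rows with manager_id in {5} -> Walt (id 6, lev 2), Sara (id 7, lev 2).
Iteration 3: rows with manager_id in {6,7} -> Ivan (id 8, lev 3), Zane (id 10, lev 3).
Iteration 4: rows with manager_id in {8,10} -> Dave (id 9, lev 4).
Iteration 5: no rows with manager_id in {9}; recursion stops.
SUM(lev) = 0 + 1 + 2 + 2 + 3 + 3 + 4 = 15.

15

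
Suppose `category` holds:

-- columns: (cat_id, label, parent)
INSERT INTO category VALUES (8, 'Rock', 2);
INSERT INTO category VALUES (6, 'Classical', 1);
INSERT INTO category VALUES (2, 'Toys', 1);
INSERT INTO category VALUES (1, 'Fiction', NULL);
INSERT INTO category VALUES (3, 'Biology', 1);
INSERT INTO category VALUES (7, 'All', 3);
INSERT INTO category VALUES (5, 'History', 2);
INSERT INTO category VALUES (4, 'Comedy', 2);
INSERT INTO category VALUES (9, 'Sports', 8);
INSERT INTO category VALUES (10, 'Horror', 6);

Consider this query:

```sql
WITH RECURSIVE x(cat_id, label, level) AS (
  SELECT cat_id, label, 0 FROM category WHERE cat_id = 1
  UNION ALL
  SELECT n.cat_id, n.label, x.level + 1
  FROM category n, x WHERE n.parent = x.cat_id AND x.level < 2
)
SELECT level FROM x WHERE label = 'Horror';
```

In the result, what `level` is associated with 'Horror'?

Base: cat_id=1 (Fiction) at level 0.
Iteration 1: rows with parent in {1} -> Toys (id 2, level 1), Biology (id 3, level 1), Classical (id 6, level 1).
Iteration 2: rows with parent in {2,3,6} -> Comedy (id 4, level 2), History (id 5, level 2), All (id 7, level 2), Rock (id 8, level 2), Horror (id 10, level 2).
Iteration 3: level < 2 fails for all current rows; recursion stops.

2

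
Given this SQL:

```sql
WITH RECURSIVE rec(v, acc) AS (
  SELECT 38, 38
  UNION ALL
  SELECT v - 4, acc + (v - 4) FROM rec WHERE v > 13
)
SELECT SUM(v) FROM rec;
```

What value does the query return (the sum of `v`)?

192

Base: v=38, acc=38.
Iteration 1: 38 > 13 holds -> v = 38 - 4 = 34, acc = 38 + 34 = 72.
Iteration 2: 34 > 13 holds -> v = 34 - 4 = 30, acc = 72 + 30 = 102.
Iteration 3: 30 > 13 holds -> v = 30 - 4 = 26, acc = 102 + 26 = 128.
Iteration 4: 26 > 13 holds -> v = 26 - 4 = 22, acc = 128 + 22 = 150.
Iteration 5: 22 > 13 holds -> v = 22 - 4 = 18, acc = 150 + 18 = 168.
Iteration 6: 18 > 13 holds -> v = 18 - 4 = 14, acc = 168 + 14 = 182.
Iteration 7: 14 > 13 holds -> v = 14 - 4 = 10, acc = 182 + 10 = 192.
Iteration 8: 10 > 13 fails; recursion stops.
SUM(v) = 38 + 34 + 30 + 26 + 22 + 18 + 14 + 10 = 192.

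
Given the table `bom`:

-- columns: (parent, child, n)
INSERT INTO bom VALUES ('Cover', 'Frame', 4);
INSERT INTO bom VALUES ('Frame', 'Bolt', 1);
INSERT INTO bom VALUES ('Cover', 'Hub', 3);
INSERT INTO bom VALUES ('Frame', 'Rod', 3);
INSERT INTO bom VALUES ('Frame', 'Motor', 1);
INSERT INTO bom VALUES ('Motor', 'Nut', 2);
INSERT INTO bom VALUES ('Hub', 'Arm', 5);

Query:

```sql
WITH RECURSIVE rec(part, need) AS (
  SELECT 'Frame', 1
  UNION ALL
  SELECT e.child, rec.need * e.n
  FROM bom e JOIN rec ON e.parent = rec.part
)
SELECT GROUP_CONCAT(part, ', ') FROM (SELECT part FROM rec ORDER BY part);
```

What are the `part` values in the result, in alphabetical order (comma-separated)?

Bolt, Frame, Motor, Nut, Rod

Base: (Frame, need=1).
Iteration 1: components of {Frame} -> Bolt = 1*1 = 1, Motor = 1*1 = 1, Rod = 1*3 = 3.
Iteration 2: components of {Bolt,Motor,Rod} -> Nut = 1*2 = 2.
Iteration 3: no further components; recursion stops.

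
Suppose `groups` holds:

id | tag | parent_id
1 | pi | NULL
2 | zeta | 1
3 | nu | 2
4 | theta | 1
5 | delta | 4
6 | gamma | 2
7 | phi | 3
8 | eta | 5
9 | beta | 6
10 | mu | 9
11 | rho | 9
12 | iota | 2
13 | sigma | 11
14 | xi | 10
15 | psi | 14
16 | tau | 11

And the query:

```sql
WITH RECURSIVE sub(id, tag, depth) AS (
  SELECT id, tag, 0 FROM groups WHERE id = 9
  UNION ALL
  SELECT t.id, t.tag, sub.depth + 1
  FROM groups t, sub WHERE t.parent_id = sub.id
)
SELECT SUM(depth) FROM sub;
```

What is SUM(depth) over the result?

11

Base: id=9 (beta) at depth 0.
Iteration 1: rows with parent_id in {9} -> mu (id 10, depth 1), rho (id 11, depth 1).
Iteration 2: rows with parent_id in {10,11} -> sigma (id 13, depth 2), xi (id 14, depth 2), tau (id 16, depth 2).
Iteration 3: rows with parent_id in {13,14,16} -> psi (id 15, depth 3).
Iteration 4: no rows with parent_id in {15}; recursion stops.
SUM(depth) = 0 + 1 + 1 + 2 + 2 + 2 + 3 = 11.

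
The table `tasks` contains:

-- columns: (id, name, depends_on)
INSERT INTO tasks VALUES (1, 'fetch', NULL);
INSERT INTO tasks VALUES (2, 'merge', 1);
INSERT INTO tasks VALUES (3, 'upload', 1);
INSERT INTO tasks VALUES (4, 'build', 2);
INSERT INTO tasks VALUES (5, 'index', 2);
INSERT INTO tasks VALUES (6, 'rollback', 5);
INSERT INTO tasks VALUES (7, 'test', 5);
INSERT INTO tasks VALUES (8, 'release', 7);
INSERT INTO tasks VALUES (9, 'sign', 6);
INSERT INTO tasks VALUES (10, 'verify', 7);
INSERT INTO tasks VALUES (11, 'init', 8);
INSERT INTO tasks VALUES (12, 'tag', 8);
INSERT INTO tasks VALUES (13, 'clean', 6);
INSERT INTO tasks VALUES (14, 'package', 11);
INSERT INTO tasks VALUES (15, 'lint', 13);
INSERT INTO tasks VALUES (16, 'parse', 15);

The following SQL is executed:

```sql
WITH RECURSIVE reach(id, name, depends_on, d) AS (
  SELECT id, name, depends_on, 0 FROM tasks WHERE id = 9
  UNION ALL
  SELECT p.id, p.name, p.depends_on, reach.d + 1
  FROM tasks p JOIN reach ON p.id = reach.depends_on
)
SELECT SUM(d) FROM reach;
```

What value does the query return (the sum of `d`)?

10

Base: id=9 (sign), depends_on=6, d 0.
Iteration 1: join on id=6 -> rollback (id 6, depends_on=5, d 1).
Iteration 2: join on id=5 -> index (id 5, depends_on=2, d 2).
Iteration 3: join on id=2 -> merge (id 2, depends_on=1, d 3).
Iteration 4: join on id=1 -> fetch (id 1, depends_on=NULL, d 4).
Iteration 5: depends_on is NULL; no match; recursion stops.
SUM(d) = 0 + 1 + 2 + 3 + 4 = 10.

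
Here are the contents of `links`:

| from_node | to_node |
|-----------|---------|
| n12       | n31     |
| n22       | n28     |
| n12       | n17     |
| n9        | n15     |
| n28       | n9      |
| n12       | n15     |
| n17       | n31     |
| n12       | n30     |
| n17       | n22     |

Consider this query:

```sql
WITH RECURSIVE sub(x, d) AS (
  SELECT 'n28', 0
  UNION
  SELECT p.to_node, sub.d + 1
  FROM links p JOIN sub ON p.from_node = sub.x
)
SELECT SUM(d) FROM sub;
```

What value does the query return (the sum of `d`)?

Base: (n28, d=0).
Iteration 1: edges from {n28} -> (n9, d=1).
Iteration 2: edges from {n9} -> (n15, d=2).
Iteration 3: no outgoing edges from {n15}; recursion stops.
SUM(d) = 0 + 1 + 2 = 3.

3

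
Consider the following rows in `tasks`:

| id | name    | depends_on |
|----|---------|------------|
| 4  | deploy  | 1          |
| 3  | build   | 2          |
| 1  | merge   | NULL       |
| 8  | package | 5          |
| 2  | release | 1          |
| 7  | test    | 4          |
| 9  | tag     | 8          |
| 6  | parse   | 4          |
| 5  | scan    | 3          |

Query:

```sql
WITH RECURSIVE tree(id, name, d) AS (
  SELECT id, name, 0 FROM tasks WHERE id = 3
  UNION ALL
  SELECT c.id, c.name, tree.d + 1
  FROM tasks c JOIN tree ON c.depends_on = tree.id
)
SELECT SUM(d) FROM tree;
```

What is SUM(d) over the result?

Base: id=3 (build) at d 0.
Iteration 1: rows with depends_on in {3} -> scan (id 5, d 1).
Iteration 2: rows with depends_on in {5} -> package (id 8, d 2).
Iteration 3: rows with depends_on in {8} -> tag (id 9, d 3).
Iteration 4: no rows with depends_on in {9}; recursion stops.
SUM(d) = 0 + 1 + 2 + 3 = 6.

6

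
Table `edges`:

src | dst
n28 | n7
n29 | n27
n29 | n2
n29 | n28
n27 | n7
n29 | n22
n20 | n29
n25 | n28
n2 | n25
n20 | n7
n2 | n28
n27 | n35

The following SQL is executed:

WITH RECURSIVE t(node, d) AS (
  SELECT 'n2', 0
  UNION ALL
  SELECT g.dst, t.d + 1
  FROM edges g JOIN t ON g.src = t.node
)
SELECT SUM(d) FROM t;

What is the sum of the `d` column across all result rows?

Base: (n2, d=0).
Iteration 1: edges from {n2} -> (n25, d=1), (n28, d=1).
Iteration 2: edges from {n25,n28} -> (n28, d=2), (n7, d=2).
Iteration 3: edges from {n28,n7} -> (n7, d=3).
Iteration 4: no outgoing edges from {n7}; recursion stops.
SUM(d) = 0 + 1 + 1 + 2 + 2 + 3 = 9.

9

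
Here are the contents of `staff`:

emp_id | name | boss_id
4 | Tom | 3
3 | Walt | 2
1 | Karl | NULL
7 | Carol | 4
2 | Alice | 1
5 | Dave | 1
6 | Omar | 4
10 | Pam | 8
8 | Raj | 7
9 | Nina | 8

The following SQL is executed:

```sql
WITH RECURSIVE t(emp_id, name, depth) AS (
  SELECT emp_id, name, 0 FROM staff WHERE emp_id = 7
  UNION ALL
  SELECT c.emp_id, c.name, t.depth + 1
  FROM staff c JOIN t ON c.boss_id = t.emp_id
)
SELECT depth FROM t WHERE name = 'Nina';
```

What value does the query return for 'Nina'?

Base: emp_id=7 (Carol) at depth 0.
Iteration 1: rows with boss_id in {7} -> Raj (id 8, depth 1).
Iteration 2: rows with boss_id in {8} -> Nina (id 9, depth 2), Pam (id 10, depth 2).
Iteration 3: no rows with boss_id in {9,10}; recursion stops.

2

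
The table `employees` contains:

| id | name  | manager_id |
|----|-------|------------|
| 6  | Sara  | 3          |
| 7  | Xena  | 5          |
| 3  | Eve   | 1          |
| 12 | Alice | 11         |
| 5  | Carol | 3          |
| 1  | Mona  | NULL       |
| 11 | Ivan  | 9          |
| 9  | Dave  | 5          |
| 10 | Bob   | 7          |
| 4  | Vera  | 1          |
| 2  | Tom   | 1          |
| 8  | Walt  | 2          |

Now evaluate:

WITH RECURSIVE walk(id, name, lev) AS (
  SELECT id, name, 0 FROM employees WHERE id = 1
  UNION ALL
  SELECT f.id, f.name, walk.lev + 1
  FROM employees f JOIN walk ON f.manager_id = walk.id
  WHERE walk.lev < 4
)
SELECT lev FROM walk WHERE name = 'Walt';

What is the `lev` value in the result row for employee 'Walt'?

2

Base: id=1 (Mona) at lev 0.
Iteration 1: rows with manager_id in {1} -> Tom (id 2, lev 1), Eve (id 3, lev 1), Vera (id 4, lev 1).
Iteration 2: rows with manager_id in {2,3,4} -> Carol (id 5, lev 2), Sara (id 6, lev 2), Walt (id 8, lev 2).
Iteration 3: rows with manager_id in {5,6,8} -> Xena (id 7, lev 3), Dave (id 9, lev 3).
Iteration 4: rows with manager_id in {7,9} -> Bob (id 10, lev 4), Ivan (id 11, lev 4).
Iteration 5: lev < 4 fails for all current rows; recursion stops.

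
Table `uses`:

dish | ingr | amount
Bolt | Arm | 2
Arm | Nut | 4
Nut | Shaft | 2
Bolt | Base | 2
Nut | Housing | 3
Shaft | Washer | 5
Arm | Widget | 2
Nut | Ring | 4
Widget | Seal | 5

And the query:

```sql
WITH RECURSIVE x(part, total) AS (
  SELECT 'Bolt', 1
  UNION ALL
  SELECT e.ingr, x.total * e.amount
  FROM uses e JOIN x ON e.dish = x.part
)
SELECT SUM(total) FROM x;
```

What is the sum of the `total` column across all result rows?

189

Base: (Bolt, total=1).
Iteration 1: components of {Bolt} -> Arm = 1*2 = 2, Base = 1*2 = 2.
Iteration 2: components of {Arm,Base} -> Nut = 2*4 = 8, Widget = 2*2 = 4.
Iteration 3: components of {Nut,Widget} -> Housing = 8*3 = 24, Ring = 8*4 = 32, Seal = 4*5 = 20, Shaft = 8*2 = 16.
Iteration 4: components of {Housing,Ring,Seal,Shaft} -> Washer = 16*5 = 80.
Iteration 5: no further components; recursion stops.
SUM(total) = 1 + 2 + 2 + 8 + 4 + 16 + 24 + 32 + 20 + 80 = 189.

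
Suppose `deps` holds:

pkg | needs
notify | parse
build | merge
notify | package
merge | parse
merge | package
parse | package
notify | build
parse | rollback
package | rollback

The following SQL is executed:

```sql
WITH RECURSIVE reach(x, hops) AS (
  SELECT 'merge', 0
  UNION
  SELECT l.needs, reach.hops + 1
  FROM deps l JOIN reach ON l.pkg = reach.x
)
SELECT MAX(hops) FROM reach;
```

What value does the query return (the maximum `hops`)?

3

Base: (merge, hops=0).
Iteration 1: edges from {merge} -> (package, hops=1), (parse, hops=1).
Iteration 2: edges from {package,parse} -> (package, hops=2), (rollback, hops=2). [UNION drops 1 duplicate row(s)]
Iteration 3: edges from {package,rollback} -> (rollback, hops=3).
Iteration 4: no outgoing edges from {rollback}; recursion stops.
hops values: 0, 1, 1, 2, 2, 3; the maximum is 3.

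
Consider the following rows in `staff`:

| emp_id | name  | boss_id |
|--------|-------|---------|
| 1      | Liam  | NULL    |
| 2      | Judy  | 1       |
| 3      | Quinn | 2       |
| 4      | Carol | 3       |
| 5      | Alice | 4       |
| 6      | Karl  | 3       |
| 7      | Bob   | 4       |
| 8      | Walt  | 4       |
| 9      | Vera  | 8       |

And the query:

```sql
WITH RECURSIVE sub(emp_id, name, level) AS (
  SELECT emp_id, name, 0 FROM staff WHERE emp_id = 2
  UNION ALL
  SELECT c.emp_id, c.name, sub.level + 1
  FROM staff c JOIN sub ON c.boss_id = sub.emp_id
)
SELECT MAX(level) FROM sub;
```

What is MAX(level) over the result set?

4

Base: emp_id=2 (Judy) at level 0.
Iteration 1: rows with boss_id in {2} -> Quinn (id 3, level 1).
Iteration 2: rows with boss_id in {3} -> Carol (id 4, level 2), Karl (id 6, level 2).
Iteration 3: rows with boss_id in {4,6} -> Alice (id 5, level 3), Bob (id 7, level 3), Walt (id 8, level 3).
Iteration 4: rows with boss_id in {5,7,8} -> Vera (id 9, level 4).
Iteration 5: no rows with boss_id in {9}; recursion stops.
level values: 0, 1, 2, 2, 3, 3, 3, 4; the maximum is 4.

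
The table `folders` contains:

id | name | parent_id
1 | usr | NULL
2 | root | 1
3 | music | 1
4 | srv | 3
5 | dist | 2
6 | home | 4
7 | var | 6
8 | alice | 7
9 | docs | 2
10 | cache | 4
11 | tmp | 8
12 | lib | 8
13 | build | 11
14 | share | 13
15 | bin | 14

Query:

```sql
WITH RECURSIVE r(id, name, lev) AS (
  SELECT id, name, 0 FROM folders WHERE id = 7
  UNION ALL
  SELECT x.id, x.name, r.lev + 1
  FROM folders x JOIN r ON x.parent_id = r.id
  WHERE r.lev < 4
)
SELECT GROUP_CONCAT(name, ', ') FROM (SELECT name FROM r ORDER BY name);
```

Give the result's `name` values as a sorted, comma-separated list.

Base: id=7 (var) at lev 0.
Iteration 1: rows with parent_id in {7} -> alice (id 8, lev 1).
Iteration 2: rows with parent_id in {8} -> tmp (id 11, lev 2), lib (id 12, lev 2).
Iteration 3: rows with parent_id in {11,12} -> build (id 13, lev 3).
Iteration 4: rows with parent_id in {13} -> share (id 14, lev 4).
Iteration 5: lev < 4 fails for all current rows; recursion stops.

alice, build, lib, share, tmp, var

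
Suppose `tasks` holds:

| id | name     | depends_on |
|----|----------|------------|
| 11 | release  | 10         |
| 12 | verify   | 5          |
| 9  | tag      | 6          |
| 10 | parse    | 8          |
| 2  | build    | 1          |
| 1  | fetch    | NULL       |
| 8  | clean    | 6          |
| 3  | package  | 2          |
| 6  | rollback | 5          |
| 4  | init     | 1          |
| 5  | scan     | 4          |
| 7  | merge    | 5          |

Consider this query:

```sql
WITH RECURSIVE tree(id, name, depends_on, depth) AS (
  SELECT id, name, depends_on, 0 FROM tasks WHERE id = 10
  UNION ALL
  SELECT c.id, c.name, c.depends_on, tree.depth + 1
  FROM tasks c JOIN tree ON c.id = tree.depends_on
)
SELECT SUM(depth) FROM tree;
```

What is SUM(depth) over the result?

15

Base: id=10 (parse), depends_on=8, depth 0.
Iteration 1: join on id=8 -> clean (id 8, depends_on=6, depth 1).
Iteration 2: join on id=6 -> rollback (id 6, depends_on=5, depth 2).
Iteration 3: join on id=5 -> scan (id 5, depends_on=4, depth 3).
Iteration 4: join on id=4 -> init (id 4, depends_on=1, depth 4).
Iteration 5: join on id=1 -> fetch (id 1, depends_on=NULL, depth 5).
Iteration 6: depends_on is NULL; no match; recursion stops.
SUM(depth) = 0 + 1 + 2 + 3 + 4 + 5 = 15.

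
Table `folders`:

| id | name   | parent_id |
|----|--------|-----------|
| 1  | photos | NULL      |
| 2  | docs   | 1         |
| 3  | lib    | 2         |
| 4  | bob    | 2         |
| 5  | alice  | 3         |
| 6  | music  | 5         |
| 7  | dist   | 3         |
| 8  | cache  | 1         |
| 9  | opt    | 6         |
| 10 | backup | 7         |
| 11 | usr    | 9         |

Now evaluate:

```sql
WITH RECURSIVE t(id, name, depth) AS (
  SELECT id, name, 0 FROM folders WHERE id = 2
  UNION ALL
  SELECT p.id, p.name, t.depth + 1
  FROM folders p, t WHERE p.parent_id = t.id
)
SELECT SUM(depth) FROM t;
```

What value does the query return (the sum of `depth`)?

Base: id=2 (docs) at depth 0.
Iteration 1: rows with parent_id in {2} -> lib (id 3, depth 1), bob (id 4, depth 1).
Iteration 2: rows with parent_id in {3,4} -> alice (id 5, depth 2), dist (id 7, depth 2).
Iteration 3: rows with parent_id in {5,7} -> music (id 6, depth 3), backup (id 10, depth 3).
Iteration 4: rows with parent_id in {6,10} -> opt (id 9, depth 4).
Iteration 5: rows with parent_id in {9} -> usr (id 11, depth 5).
Iteration 6: no rows with parent_id in {11}; recursion stops.
SUM(depth) = 0 + 1 + 1 + 2 + 2 + 3 + 3 + 4 + 5 = 21.

21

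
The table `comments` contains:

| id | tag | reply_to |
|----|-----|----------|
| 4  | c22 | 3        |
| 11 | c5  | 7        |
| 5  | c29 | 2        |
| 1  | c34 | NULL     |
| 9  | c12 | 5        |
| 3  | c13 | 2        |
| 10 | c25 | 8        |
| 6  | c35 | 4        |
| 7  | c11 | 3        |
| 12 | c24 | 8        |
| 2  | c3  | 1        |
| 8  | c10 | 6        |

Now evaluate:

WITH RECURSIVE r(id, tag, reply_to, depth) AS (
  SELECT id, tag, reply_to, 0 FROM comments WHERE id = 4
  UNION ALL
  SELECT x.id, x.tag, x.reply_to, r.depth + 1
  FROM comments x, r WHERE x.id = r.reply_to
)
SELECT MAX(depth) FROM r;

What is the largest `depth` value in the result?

3

Base: id=4 (c22), reply_to=3, depth 0.
Iteration 1: join on id=3 -> c13 (id 3, reply_to=2, depth 1).
Iteration 2: join on id=2 -> c3 (id 2, reply_to=1, depth 2).
Iteration 3: join on id=1 -> c34 (id 1, reply_to=NULL, depth 3).
Iteration 4: reply_to is NULL; no match; recursion stops.
depth values: 0, 1, 2, 3; the maximum is 3.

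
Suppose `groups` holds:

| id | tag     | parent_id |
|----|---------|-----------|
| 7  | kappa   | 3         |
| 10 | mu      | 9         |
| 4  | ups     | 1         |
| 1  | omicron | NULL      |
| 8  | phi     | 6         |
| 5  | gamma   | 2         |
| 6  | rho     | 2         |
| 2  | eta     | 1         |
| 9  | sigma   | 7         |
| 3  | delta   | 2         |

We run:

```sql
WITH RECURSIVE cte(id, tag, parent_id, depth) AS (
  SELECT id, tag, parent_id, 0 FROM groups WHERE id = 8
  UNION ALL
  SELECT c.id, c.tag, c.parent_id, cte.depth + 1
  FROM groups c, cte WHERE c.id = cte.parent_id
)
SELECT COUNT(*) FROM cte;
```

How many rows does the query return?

4

Base: id=8 (phi), parent_id=6, depth 0.
Iteration 1: join on id=6 -> rho (id 6, parent_id=2, depth 1).
Iteration 2: join on id=2 -> eta (id 2, parent_id=1, depth 2).
Iteration 3: join on id=1 -> omicron (id 1, parent_id=NULL, depth 3).
Iteration 4: parent_id is NULL; no match; recursion stops.
Total rows emitted: 4.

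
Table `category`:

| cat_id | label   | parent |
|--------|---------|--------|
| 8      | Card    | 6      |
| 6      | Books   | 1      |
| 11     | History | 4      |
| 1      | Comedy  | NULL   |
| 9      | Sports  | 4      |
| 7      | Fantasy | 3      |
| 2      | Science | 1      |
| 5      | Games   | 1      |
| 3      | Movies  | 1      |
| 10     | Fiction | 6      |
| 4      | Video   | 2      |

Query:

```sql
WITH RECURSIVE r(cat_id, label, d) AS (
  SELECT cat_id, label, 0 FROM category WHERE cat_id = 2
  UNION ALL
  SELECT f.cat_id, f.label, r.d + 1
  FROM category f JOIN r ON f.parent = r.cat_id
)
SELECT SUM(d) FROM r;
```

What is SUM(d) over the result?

5

Base: cat_id=2 (Science) at d 0.
Iteration 1: rows with parent in {2} -> Video (id 4, d 1).
Iteration 2: rows with parent in {4} -> Sports (id 9, d 2), History (id 11, d 2).
Iteration 3: no rows with parent in {9,11}; recursion stops.
SUM(d) = 0 + 1 + 2 + 2 = 5.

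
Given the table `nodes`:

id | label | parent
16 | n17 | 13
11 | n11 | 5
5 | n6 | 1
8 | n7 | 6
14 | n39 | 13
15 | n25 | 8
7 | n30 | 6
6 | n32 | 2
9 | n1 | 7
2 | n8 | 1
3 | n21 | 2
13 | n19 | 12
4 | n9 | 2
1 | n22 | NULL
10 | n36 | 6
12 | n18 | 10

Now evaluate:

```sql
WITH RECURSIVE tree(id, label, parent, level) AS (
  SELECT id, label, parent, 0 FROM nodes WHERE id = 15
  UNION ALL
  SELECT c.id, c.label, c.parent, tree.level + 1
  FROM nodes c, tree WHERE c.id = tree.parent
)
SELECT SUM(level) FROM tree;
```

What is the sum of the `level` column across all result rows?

10

Base: id=15 (n25), parent=8, level 0.
Iteration 1: join on id=8 -> n7 (id 8, parent=6, level 1).
Iteration 2: join on id=6 -> n32 (id 6, parent=2, level 2).
Iteration 3: join on id=2 -> n8 (id 2, parent=1, level 3).
Iteration 4: join on id=1 -> n22 (id 1, parent=NULL, level 4).
Iteration 5: parent is NULL; no match; recursion stops.
SUM(level) = 0 + 1 + 2 + 3 + 4 = 10.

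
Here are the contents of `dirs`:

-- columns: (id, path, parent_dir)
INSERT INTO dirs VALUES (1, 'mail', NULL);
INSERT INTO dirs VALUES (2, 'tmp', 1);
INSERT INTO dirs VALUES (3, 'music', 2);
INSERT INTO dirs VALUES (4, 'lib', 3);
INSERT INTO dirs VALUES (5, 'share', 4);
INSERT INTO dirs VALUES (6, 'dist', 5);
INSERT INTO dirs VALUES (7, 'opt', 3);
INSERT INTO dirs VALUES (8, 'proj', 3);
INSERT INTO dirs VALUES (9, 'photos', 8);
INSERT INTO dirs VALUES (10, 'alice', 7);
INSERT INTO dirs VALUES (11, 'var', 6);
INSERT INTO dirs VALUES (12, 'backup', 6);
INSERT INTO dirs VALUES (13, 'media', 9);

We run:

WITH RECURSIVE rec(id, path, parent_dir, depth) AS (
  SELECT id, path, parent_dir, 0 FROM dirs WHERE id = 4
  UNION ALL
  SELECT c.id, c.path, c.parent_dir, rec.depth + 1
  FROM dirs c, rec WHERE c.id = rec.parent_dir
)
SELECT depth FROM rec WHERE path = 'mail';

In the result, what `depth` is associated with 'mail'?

Base: id=4 (lib), parent_dir=3, depth 0.
Iteration 1: join on id=3 -> music (id 3, parent_dir=2, depth 1).
Iteration 2: join on id=2 -> tmp (id 2, parent_dir=1, depth 2).
Iteration 3: join on id=1 -> mail (id 1, parent_dir=NULL, depth 3).
Iteration 4: parent_dir is NULL; no match; recursion stops.

3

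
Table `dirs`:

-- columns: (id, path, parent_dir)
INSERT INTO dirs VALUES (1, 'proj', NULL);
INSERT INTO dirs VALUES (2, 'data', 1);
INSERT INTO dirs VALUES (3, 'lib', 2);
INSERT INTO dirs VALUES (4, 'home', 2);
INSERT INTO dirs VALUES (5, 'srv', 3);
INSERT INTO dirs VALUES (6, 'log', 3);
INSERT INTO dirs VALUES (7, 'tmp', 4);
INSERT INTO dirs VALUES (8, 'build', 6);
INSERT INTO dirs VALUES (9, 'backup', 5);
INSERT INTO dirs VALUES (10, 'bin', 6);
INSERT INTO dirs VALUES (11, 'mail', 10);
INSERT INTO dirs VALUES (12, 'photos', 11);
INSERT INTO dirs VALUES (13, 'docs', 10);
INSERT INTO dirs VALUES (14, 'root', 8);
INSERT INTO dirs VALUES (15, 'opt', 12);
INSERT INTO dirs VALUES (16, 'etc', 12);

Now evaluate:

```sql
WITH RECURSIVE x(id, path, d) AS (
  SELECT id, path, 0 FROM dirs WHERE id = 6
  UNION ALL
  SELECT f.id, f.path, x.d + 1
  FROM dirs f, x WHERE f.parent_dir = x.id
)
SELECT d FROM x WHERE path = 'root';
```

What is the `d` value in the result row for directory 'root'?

Base: id=6 (log) at d 0.
Iteration 1: rows with parent_dir in {6} -> build (id 8, d 1), bin (id 10, d 1).
Iteration 2: rows with parent_dir in {8,10} -> mail (id 11, d 2), docs (id 13, d 2), root (id 14, d 2).
Iteration 3: rows with parent_dir in {11,13,14} -> photos (id 12, d 3).
Iteration 4: rows with parent_dir in {12} -> opt (id 15, d 4), etc (id 16, d 4).
Iteration 5: no rows with parent_dir in {15,16}; recursion stops.

2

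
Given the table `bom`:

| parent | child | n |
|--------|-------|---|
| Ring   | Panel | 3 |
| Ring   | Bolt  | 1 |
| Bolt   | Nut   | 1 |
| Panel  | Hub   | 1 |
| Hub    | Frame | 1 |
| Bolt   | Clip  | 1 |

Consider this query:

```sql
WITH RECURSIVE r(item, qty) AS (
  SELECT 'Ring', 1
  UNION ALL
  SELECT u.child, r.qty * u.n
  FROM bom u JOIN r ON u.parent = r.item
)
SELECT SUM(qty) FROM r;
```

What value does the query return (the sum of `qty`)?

Base: (Ring, qty=1).
Iteration 1: components of {Ring} -> Bolt = 1*1 = 1, Panel = 1*3 = 3.
Iteration 2: components of {Bolt,Panel} -> Clip = 1*1 = 1, Hub = 3*1 = 3, Nut = 1*1 = 1.
Iteration 3: components of {Clip,Hub,Nut} -> Frame = 3*1 = 3.
Iteration 4: no further components; recursion stops.
SUM(qty) = 1 + 3 + 1 + 3 + 1 + 1 + 3 = 13.

13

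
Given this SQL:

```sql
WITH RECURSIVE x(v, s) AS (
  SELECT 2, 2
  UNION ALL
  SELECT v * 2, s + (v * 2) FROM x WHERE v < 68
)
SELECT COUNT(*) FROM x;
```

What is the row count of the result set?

7

Base: v=2, s=2.
Iteration 1: 2 < 68 holds -> v = 2 * 2 = 4, s = 2 + 4 = 6.
Iteration 2: 4 < 68 holds -> v = 4 * 2 = 8, s = 6 + 8 = 14.
Iteration 3: 8 < 68 holds -> v = 8 * 2 = 16, s = 14 + 16 = 30.
Iteration 4: 16 < 68 holds -> v = 16 * 2 = 32, s = 30 + 32 = 62.
Iteration 5: 32 < 68 holds -> v = 32 * 2 = 64, s = 62 + 64 = 126.
Iteration 6: 64 < 68 holds -> v = 64 * 2 = 128, s = 126 + 128 = 254.
Iteration 7: 128 < 68 fails; recursion stops.
Total rows emitted: 7.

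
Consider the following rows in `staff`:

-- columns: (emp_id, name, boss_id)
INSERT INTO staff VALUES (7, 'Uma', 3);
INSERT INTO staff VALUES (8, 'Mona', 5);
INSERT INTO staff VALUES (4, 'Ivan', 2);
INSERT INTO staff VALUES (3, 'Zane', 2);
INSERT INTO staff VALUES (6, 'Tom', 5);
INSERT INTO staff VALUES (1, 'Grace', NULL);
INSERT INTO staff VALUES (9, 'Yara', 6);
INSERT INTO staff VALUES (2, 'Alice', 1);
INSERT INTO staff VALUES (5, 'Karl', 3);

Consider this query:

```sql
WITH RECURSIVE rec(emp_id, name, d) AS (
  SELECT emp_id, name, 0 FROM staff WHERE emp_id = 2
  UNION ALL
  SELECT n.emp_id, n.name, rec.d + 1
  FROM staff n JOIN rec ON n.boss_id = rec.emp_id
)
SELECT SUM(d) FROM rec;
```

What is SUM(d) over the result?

Base: emp_id=2 (Alice) at d 0.
Iteration 1: rows with boss_id in {2} -> Zane (id 3, d 1), Ivan (id 4, d 1).
Iteration 2: rows with boss_id in {3,4} -> Karl (id 5, d 2), Uma (id 7, d 2).
Iteration 3: rows with boss_id in {5,7} -> Tom (id 6, d 3), Mona (id 8, d 3).
Iteration 4: rows with boss_id in {6,8} -> Yara (id 9, d 4).
Iteration 5: no rows with boss_id in {9}; recursion stops.
SUM(d) = 0 + 1 + 1 + 2 + 2 + 3 + 3 + 4 = 16.

16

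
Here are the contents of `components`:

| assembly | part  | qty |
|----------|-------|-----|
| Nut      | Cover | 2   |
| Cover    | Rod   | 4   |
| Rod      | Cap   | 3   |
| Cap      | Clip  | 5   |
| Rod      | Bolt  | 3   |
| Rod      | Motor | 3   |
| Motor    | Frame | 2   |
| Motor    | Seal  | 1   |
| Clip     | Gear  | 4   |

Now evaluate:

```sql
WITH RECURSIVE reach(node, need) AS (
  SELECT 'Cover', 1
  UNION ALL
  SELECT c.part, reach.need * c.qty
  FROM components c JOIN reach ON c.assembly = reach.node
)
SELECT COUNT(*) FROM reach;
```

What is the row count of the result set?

Base: (Cover, need=1).
Iteration 1: components of {Cover} -> Rod = 1*4 = 4.
Iteration 2: components of {Rod} -> Bolt = 4*3 = 12, Cap = 4*3 = 12, Motor = 4*3 = 12.
Iteration 3: components of {Bolt,Cap,Motor} -> Clip = 12*5 = 60, Frame = 12*2 = 24, Seal = 12*1 = 12.
Iteration 4: components of {Clip,Frame,Seal} -> Gear = 60*4 = 240.
Iteration 5: no further components; recursion stops.
Total rows emitted: 9.

9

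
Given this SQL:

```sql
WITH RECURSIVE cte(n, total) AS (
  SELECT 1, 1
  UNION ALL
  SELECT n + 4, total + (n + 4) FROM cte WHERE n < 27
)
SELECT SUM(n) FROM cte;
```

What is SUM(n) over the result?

Base: n=1, total=1.
Iteration 1: 1 < 27 holds -> n = 1 + 4 = 5, total = 1 + 5 = 6.
Iteration 2: 5 < 27 holds -> n = 5 + 4 = 9, total = 6 + 9 = 15.
Iteration 3: 9 < 27 holds -> n = 9 + 4 = 13, total = 15 + 13 = 28.
Iteration 4: 13 < 27 holds -> n = 13 + 4 = 17, total = 28 + 17 = 45.
Iteration 5: 17 < 27 holds -> n = 17 + 4 = 21, total = 45 + 21 = 66.
Iteration 6: 21 < 27 holds -> n = 21 + 4 = 25, total = 66 + 25 = 91.
Iteration 7: 25 < 27 holds -> n = 25 + 4 = 29, total = 91 + 29 = 120.
Iteration 8: 29 < 27 fails; recursion stops.
SUM(n) = 1 + 5 + 9 + 13 + 17 + 21 + 25 + 29 = 120.

120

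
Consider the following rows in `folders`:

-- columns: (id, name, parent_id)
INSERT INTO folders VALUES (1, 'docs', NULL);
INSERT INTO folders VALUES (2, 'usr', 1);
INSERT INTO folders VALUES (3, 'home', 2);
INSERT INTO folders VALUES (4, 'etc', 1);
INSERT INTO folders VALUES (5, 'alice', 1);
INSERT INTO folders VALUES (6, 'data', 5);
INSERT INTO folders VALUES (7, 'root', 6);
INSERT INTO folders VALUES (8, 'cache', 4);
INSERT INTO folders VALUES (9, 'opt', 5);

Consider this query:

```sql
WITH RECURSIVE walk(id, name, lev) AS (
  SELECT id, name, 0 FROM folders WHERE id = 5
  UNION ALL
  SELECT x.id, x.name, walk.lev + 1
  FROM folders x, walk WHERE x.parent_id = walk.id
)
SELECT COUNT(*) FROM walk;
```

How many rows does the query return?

Base: id=5 (alice) at lev 0.
Iteration 1: rows with parent_id in {5} -> data (id 6, lev 1), opt (id 9, lev 1).
Iteration 2: rows with parent_id in {6,9} -> root (id 7, lev 2).
Iteration 3: no rows with parent_id in {7}; recursion stops.
Total rows emitted: 4.

4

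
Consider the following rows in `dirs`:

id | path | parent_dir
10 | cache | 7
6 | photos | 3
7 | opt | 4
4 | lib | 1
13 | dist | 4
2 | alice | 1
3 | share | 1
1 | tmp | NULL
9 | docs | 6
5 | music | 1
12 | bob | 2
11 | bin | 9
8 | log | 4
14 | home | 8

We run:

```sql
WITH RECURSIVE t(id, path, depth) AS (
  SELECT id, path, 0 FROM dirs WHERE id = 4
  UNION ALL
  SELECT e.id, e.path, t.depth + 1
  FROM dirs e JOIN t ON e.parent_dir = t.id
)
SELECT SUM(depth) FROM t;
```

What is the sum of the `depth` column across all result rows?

Base: id=4 (lib) at depth 0.
Iteration 1: rows with parent_dir in {4} -> opt (id 7, depth 1), log (id 8, depth 1), dist (id 13, depth 1).
Iteration 2: rows with parent_dir in {7,8,13} -> cache (id 10, depth 2), home (id 14, depth 2).
Iteration 3: no rows with parent_dir in {10,14}; recursion stops.
SUM(depth) = 0 + 1 + 1 + 1 + 2 + 2 = 7.

7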